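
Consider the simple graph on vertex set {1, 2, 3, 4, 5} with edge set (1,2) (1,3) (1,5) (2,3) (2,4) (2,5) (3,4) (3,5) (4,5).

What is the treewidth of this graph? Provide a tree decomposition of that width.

Treewidth 3.
Bags: B1 = {1, 2, 3, 5}  B2 = {2, 3, 4, 5}
Tree: B1–B2

Each bag holds 4 vertices, so the decomposition has width 3, which upper-bounds the treewidth. Conversely, {1, 2, 3, 5} is a clique of size 4, and the vertices of any clique must share a bag in every tree decomposition; so some bag has ≥ 4 vertices and tw(G) ≥ 3. Combining the bounds, tw(G) = 3.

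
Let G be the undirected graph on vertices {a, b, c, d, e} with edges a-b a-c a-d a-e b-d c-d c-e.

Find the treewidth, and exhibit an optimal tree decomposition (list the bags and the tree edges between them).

Each bag holds 3 vertices, so the decomposition has width 2, which upper-bounds the treewidth. Conversely, {a, c, d} is a clique of size 3, and the vertices of any clique must share a bag in every tree decomposition; so some bag has ≥ 3 vertices and tw(G) ≥ 2. Hence tw(G) = 2 exactly.

Treewidth 2.
One optimal decomposition is:
Bags: B1 = {a, c, d}  B2 = {a, b, d}  B3 = {a, c, e}
Tree: B1–B2, B1–B3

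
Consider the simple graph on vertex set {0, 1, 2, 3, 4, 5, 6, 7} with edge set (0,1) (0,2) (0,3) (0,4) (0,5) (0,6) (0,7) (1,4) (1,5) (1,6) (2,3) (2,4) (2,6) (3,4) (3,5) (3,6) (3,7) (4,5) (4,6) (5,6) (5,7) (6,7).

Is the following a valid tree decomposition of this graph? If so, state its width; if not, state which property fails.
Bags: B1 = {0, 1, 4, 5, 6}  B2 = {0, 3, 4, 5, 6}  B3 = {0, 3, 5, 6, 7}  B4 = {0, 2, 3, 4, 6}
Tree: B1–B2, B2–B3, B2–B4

Every vertex of G appears in some bag (union = {0, 1, 2, 3, 4, 5, 6, 7}); every edge is covered by a bag; and for each vertex v the set of bags containing v is connected in the bag tree. The decomposition is therefore valid. The largest bag has 5 vertices, so the width is 4.

Yes; width 4.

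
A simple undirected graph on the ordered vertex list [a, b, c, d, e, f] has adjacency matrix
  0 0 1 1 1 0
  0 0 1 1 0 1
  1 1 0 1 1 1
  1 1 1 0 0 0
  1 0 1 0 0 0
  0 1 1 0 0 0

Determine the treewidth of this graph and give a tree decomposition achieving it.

Treewidth 2.
One optimal decomposition is:
Bags: B1 = {a, c, e}  B2 = {a, c, d}  B3 = {b, c, d}  B4 = {b, c, f}
Tree: B1–B2, B2–B3, B3–B4

Every bag has size at most 3, so the width is 3 − 1 = 2 and tw(G) ≤ 2. For the lower bound, the 3 vertices {a, c, d} are pairwise adjacent, and any tree decomposition puts a clique entirely inside one bag — forcing width ≥ 2. The upper and lower bounds meet at 2, so that is the treewidth.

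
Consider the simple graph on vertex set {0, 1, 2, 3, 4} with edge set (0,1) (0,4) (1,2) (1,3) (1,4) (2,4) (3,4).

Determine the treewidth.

2

A width-2 tree decomposition is:
Bags: B1 = {0, 1, 4}  B2 = {1, 2, 4}  B3 = {1, 3, 4}
Tree: B1–B2, B2–B3
Every bag has size at most 3, so the width is 3 − 1 = 2 and tw(G) ≤ 2. On the other hand G contains the 3-clique {0, 1, 4}. A clique must lie in a single bag of any decomposition, so no decomposition can have width below 2. Hence tw(G) = 2 exactly.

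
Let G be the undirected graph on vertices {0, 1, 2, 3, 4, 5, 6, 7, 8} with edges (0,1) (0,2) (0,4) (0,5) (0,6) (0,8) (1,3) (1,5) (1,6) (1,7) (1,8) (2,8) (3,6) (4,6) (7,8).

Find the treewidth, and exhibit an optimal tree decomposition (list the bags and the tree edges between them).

Treewidth 2.
Bags: B1 = {1, 3, 6}  B2 = {0, 1, 6}  B3 = {0, 1, 5}  B4 = {0, 4, 6}  B5 = {0, 1, 8}  B6 = {0, 2, 8}  B7 = {1, 7, 8}
Tree: B1–B2, B2–B3, B2–B4, B3–B5, B5–B6, B5–B7

Each bag holds 3 vertices, so the decomposition has width 2, which upper-bounds the treewidth. On the other hand G contains the 3-clique {0, 1, 8}. A clique must lie in a single bag of any decomposition, so no decomposition can have width below 2. The upper and lower bounds meet at 2, so that is the treewidth.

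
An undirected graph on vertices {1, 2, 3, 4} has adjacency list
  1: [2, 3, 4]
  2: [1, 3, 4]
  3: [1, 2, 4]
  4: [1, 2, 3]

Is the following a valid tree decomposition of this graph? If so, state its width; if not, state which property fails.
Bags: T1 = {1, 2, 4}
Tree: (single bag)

No — vertex 3 appears in no bag.

A tree decomposition must satisfy three properties: every vertex lies in some bag; for every edge, both endpoints lie together in some bag; and for every vertex, the bags containing it form a connected subtree. Here vertex 3 appears in no bag, so the decomposition is invalid.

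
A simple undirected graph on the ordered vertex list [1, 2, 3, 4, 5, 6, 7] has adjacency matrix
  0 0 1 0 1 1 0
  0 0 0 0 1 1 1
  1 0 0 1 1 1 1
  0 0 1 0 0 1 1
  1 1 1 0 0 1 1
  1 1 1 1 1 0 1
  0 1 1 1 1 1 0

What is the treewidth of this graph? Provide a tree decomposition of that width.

Treewidth 3.
One optimal decomposition is:
Bags: B1 = {1, 3, 5, 6}  B2 = {3, 5, 6, 7}  B3 = {2, 5, 6, 7}  B4 = {3, 4, 6, 7}
Tree: B1–B2, B2–B3, B2–B4

Each bag holds 4 vertices, so the decomposition has width 3, which upper-bounds the treewidth. For the lower bound, the 4 vertices {2, 5, 6, 7} are pairwise adjacent, and any tree decomposition puts a clique entirely inside one bag — forcing width ≥ 3. Combining the bounds, tw(G) = 3.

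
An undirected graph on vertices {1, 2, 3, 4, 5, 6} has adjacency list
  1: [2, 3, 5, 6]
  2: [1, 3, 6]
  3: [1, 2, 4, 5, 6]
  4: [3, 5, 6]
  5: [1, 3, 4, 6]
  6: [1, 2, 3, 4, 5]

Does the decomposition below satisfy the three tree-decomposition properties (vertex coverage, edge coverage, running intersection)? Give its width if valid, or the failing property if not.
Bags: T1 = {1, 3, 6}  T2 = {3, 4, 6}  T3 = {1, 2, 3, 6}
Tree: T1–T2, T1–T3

No — vertex 5 appears in no bag.

A tree decomposition must satisfy three properties: every vertex lies in some bag; for every edge, both endpoints lie together in some bag; and for every vertex, the bags containing it form a connected subtree. Here vertex 5 appears in no bag, so the decomposition is invalid.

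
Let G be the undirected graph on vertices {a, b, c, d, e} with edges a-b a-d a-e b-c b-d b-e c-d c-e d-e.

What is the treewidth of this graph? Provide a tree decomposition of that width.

Each bag holds 4 vertices, so the decomposition has width 3, which upper-bounds the treewidth. Conversely, {b, c, d, e} is a clique of size 4, and the vertices of any clique must share a bag in every tree decomposition; so some bag has ≥ 4 vertices and tw(G) ≥ 3. Therefore the treewidth is 3.

Treewidth 3.
One optimal decomposition is:
Bags: B1 = {b, c, d, e}  B2 = {a, b, d, e}
Tree: B1–B2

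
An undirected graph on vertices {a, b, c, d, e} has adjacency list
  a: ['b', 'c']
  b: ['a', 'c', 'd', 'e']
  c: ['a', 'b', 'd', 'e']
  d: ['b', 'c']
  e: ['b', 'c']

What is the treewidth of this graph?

2

A width-2 tree decomposition is:
Bags: B1 = {a, b, c}  B2 = {b, c, d}  B3 = {b, c, e}
Tree: B1–B2, B1–B3
The largest bag has 3 vertices, giving width 2; this decomposition certifies tw(G) ≤ 2. On the other hand G contains the 3-clique {b, c, d}. A clique must lie in a single bag of any decomposition, so no decomposition can have width below 2. Combining the bounds, tw(G) = 2.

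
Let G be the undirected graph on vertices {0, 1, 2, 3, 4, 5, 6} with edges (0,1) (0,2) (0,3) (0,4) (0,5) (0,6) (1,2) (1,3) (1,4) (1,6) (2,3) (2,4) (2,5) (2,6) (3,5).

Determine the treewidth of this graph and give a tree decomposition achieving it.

Each bag holds 4 vertices, so the decomposition has width 3, which upper-bounds the treewidth. Conversely, {0, 1, 2, 3} is a clique of size 4, and the vertices of any clique must share a bag in every tree decomposition; so some bag has ≥ 4 vertices and tw(G) ≥ 3. The upper and lower bounds meet at 3, so that is the treewidth.

Treewidth 3.
One such decomposition:
Bags: B1 = {0, 1, 2, 3}  B2 = {0, 1, 2, 6}  B3 = {0, 2, 3, 5}  B4 = {0, 1, 2, 4}
Tree: B1–B2, B1–B3, B2–B4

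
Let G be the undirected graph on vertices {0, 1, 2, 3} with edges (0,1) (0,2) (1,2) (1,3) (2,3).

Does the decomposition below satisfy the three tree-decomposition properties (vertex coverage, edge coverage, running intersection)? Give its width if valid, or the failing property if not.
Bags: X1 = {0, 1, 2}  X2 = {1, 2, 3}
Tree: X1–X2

Vertex coverage: the bags together contain {0, 1, 2, 3}, the full vertex set. Edge coverage: each edge of G has both endpoints in at least one bag. Running intersection: for every vertex, the bags containing it form a connected subtree. All three properties hold, so this is a valid tree decomposition of width max|bag| − 1 = 2, and hence tw(G) ≤ 2.

Yes; width 2.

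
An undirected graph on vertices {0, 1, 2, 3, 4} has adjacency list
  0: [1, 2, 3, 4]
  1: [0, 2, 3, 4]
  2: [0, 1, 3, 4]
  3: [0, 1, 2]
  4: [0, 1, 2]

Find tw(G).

3

A width-3 tree decomposition is:
Bags: B1 = {0, 1, 2, 3}  B2 = {0, 1, 2, 4}
Tree: B1–B2
Every bag has size at most 4, so the width is 4 − 1 = 3 and tw(G) ≤ 3. Conversely, {0, 1, 2, 3} is a clique of size 4, and the vertices of any clique must share a bag in every tree decomposition; so some bag has ≥ 4 vertices and tw(G) ≥ 3. Combining the bounds, tw(G) = 3.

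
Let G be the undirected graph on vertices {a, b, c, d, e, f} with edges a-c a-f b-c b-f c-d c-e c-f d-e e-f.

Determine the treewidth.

A width-2 tree decomposition is:
Bags: B1 = {c, e, f}  B2 = {b, c, f}  B3 = {c, d, e}  B4 = {a, c, f}
Tree: B1–B2, B1–B3, B2–B4
Every bag has size at most 3, so the width is 3 − 1 = 2 and tw(G) ≤ 2. Conversely, {c, d, e} is a clique of size 3, and the vertices of any clique must share a bag in every tree decomposition; so some bag has ≥ 3 vertices and tw(G) ≥ 2. Combining the bounds, tw(G) = 2.

2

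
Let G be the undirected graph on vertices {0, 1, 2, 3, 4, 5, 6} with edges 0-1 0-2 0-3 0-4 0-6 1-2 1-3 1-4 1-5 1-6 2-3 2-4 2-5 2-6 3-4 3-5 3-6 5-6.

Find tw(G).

4

A width-4 tree decomposition is:
Bags: B1 = {0, 1, 2, 3, 4}  B2 = {0, 1, 2, 3, 6}  B3 = {1, 2, 3, 5, 6}
Tree: B1–B2, B2–B3
Each bag holds 5 vertices, so the decomposition has width 4, which upper-bounds the treewidth. On the other hand G contains the 5-clique {0, 1, 2, 3, 4}. A clique must lie in a single bag of any decomposition, so no decomposition can have width below 4. Combining the bounds, tw(G) = 4.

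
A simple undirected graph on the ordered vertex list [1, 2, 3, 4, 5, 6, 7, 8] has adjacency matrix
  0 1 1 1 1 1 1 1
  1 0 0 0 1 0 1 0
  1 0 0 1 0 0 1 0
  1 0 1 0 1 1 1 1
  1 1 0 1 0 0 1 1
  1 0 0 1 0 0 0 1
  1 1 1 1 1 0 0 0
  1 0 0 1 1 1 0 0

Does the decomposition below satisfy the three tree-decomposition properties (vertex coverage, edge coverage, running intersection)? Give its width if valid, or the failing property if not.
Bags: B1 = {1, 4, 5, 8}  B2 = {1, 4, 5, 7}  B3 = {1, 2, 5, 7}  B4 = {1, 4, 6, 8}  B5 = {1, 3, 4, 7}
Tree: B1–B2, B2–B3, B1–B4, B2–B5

Yes; width 3.

Vertex coverage: the bags together contain {1, 2, 3, 4, 5, 6, 7, 8}, the full vertex set. Edge coverage: each edge of G has both endpoints in at least one bag. Running intersection: for every vertex, the bags containing it form a connected subtree. All three properties hold, so this is a valid tree decomposition of width max|bag| − 1 = 3, and hence tw(G) ≤ 3.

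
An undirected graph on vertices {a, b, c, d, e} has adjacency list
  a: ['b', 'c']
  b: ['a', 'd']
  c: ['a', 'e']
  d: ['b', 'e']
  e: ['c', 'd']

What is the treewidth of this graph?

2

A width-2 tree decomposition is:
Bags: B1 = {a, b, c}  B2 = {b, c, e}  B3 = {b, d, e}
Tree: B1–B2, B2–B3
The largest bag has 3 vertices, giving width 2; this decomposition certifies tw(G) ≤ 2. Since b–a–c–e–d–b is a cycle in G, G is not acyclic. Forests are exactly the graphs of treewidth ≤ 1, so tw(G) ≥ 2. Combining the bounds, tw(G) = 2.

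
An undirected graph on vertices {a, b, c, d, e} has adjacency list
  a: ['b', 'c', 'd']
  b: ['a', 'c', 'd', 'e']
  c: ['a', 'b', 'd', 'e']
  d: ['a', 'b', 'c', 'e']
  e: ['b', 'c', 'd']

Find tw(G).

A width-3 tree decomposition is:
Bags: B1 = {b, c, d, e}  B2 = {a, b, c, d}
Tree: B1–B2
The largest bag has 4 vertices, giving width 3; this decomposition certifies tw(G) ≤ 3. On the other hand G contains the 4-clique {b, c, d, e}. A clique must lie in a single bag of any decomposition, so no decomposition can have width below 3. Hence tw(G) = 3 exactly.

3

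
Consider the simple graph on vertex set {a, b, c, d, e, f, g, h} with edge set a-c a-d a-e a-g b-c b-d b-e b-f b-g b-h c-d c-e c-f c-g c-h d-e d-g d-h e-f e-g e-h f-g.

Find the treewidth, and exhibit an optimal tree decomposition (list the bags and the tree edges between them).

The largest bag has 5 vertices, giving width 4; this decomposition certifies tw(G) ≤ 4. On the other hand G contains the 5-clique {a, c, d, e, g}. A clique must lie in a single bag of any decomposition, so no decomposition can have width below 4. The upper and lower bounds meet at 4, so that is the treewidth.

Treewidth 4.
Bags: B1 = {b, c, d, e, g}  B2 = {a, c, d, e, g}  B3 = {b, c, e, f, g}  B4 = {b, c, d, e, h}
Tree: B1–B2, B1–B3, B1–B4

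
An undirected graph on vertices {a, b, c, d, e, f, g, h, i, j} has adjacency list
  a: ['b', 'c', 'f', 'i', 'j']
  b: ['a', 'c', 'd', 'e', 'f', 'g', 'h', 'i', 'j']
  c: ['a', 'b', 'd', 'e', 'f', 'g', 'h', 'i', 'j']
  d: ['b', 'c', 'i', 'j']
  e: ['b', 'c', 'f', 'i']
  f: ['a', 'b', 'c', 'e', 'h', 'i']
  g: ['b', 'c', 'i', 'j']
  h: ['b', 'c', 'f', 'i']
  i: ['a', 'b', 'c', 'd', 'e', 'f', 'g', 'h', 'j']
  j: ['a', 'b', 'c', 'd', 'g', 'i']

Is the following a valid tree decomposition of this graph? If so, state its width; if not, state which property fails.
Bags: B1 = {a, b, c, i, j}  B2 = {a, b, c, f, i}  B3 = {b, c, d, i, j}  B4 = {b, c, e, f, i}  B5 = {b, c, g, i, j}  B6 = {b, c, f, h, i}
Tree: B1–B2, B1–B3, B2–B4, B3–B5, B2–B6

Yes; width 4.

Vertex coverage: the bags together contain {a, b, c, d, e, f, g, h, i, j}, the full vertex set. Edge coverage: each edge of G has both endpoints in at least one bag. Running intersection: for every vertex, the bags containing it form a connected subtree. All three properties hold, so this is a valid tree decomposition of width max|bag| − 1 = 4, and hence tw(G) ≤ 4.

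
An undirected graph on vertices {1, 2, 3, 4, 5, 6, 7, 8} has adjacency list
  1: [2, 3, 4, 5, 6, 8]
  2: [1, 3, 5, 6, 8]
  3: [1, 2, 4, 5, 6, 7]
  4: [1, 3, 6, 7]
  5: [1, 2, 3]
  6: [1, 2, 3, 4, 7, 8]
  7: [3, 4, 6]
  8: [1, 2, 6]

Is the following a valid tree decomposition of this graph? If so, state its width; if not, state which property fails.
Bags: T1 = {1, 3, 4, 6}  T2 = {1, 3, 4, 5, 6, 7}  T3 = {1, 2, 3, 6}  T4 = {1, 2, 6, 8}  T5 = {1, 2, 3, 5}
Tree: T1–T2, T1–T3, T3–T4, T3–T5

No — bags containing vertex 5 are not connected in the tree.

A tree decomposition must satisfy three properties: every vertex lies in some bag; for every edge, both endpoints lie together in some bag; and for every vertex, the bags containing it form a connected subtree. Here bags containing vertex 5 are not connected in the tree, so the decomposition is invalid.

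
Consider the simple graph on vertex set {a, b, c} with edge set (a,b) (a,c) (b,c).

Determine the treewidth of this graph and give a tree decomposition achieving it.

A single bag containing all 3 vertices is trivially a valid decomposition of width 2. On the other hand G contains the 3-clique {a, b, c}. A clique must lie in a single bag of any decomposition, so no decomposition can have width below 2. Combining the bounds, tw(G) = 2.

Treewidth 2.
One optimal decomposition is:
Bags: B1 = {a, b, c}
Tree: (single bag)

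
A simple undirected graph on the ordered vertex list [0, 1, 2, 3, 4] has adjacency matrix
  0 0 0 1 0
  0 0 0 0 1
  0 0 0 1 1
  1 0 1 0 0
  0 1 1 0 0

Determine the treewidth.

1

A width-1 tree decomposition is:
Bags: B1 = {1, 4}  B2 = {2, 4}  B3 = {2, 3}  B4 = {0, 3}
Tree: B1–B2, B2–B3, B3–B4
Every bag has size at most 2, so the width is 2 − 1 = 1 and tw(G) ≤ 1. G has an edge, so its treewidth is at least 1. Therefore the treewidth is 1.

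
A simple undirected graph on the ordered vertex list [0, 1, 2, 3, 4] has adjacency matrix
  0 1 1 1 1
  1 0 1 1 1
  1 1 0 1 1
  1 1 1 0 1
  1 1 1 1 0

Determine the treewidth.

4

A width-4 tree decomposition is:
Bags: B1 = {0, 1, 2, 3, 4}
Tree: (single bag)
A single bag containing all 5 vertices is trivially a valid decomposition of width 4. For the lower bound, the 5 vertices {0, 1, 2, 3, 4} are pairwise adjacent, and any tree decomposition puts a clique entirely inside one bag — forcing width ≥ 4. Hence tw(G) = 4 exactly.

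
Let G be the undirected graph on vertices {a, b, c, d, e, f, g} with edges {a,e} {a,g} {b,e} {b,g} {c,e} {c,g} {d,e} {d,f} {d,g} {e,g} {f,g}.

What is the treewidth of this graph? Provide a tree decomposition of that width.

Treewidth 2.
One such decomposition:
Bags: B1 = {b, e, g}  B2 = {d, e, g}  B3 = {c, e, g}  B4 = {d, f, g}  B5 = {a, e, g}
Tree: B1–B2, B1–B3, B2–B4, B2–B5

Each bag holds 3 vertices, so the decomposition has width 2, which upper-bounds the treewidth. For the lower bound, the 3 vertices {d, e, g} are pairwise adjacent, and any tree decomposition puts a clique entirely inside one bag — forcing width ≥ 2. Combining the bounds, tw(G) = 2.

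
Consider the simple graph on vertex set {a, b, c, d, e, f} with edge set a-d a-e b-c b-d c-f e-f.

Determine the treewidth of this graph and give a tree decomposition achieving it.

Every bag has size at most 3, so the width is 3 − 1 = 2 and tw(G) ≤ 2. For the lower bound, G contains the cycle b–d–a–e–f–c–b, so G is not a forest; only forests have treewidth ≤ 1, hence tw(G) ≥ 2. Combining the bounds, tw(G) = 2.

Treewidth 2.
One such decomposition:
Bags: B1 = {a, b, d}  B2 = {a, b, e}  B3 = {b, e, f}  B4 = {b, c, f}
Tree: B1–B2, B2–B3, B3–B4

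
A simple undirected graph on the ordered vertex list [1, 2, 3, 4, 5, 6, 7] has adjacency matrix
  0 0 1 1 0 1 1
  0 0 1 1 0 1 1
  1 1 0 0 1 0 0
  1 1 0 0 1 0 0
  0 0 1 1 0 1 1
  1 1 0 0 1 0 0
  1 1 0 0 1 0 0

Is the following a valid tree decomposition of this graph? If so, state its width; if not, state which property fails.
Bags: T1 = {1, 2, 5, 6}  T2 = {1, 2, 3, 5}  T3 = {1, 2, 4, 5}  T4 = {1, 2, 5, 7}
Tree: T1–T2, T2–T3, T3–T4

Checking the three conditions: (i) the bags cover all of {1, 2, 3, 4, 5, 6, 7}; (ii) for each edge, some bag contains both endpoints; (iii) the bags containing any fixed vertex form a subtree. All hold, so the decomposition is valid with width 4 − 1 = 3.

Yes; width 3.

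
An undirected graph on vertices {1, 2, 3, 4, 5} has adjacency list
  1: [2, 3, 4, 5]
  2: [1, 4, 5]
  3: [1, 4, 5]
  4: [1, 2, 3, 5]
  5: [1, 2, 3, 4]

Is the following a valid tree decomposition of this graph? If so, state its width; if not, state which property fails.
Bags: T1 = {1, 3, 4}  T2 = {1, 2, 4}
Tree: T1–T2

A tree decomposition must satisfy three properties: every vertex lies in some bag; for every edge, both endpoints lie together in some bag; and for every vertex, the bags containing it form a connected subtree. Here vertex 5 appears in no bag, so the decomposition is invalid.

No — vertex 5 appears in no bag.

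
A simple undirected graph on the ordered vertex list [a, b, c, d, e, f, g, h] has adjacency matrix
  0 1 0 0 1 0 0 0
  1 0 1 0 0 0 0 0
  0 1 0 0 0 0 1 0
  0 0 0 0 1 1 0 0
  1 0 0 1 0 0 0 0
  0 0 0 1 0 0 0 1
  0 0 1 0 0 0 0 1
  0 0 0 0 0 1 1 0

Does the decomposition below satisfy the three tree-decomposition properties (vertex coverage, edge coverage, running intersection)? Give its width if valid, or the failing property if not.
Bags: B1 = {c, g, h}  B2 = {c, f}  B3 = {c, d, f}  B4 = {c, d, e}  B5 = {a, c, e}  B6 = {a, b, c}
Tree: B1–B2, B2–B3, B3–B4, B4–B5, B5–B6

A tree decomposition must satisfy three properties: every vertex lies in some bag; for every edge, both endpoints lie together in some bag; and for every vertex, the bags containing it form a connected subtree. Here edge (h,f) lies in no bag, so the decomposition is invalid.

No — edge (h,f) lies in no bag.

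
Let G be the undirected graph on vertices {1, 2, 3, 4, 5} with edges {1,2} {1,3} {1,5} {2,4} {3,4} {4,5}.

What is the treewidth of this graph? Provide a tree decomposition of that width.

Treewidth 2.
One optimal decomposition is:
Bags: B1 = {1, 2, 4}  B2 = {1, 3, 4}  B3 = {1, 4, 5}
Tree: B1–B2, B2–B3

Each bag holds 3 vertices, so the decomposition has width 2, which upper-bounds the treewidth. Since 2–4–3–1–2 is a cycle in G, G is not acyclic. Forests are exactly the graphs of treewidth ≤ 1, so tw(G) ≥ 2. The upper and lower bounds meet at 2, so that is the treewidth.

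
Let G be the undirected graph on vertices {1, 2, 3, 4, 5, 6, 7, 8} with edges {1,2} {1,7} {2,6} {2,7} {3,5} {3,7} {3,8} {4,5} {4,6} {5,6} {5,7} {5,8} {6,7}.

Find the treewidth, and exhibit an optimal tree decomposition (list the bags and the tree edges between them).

Every bag has size at most 3, so the width is 3 − 1 = 2 and tw(G) ≤ 2. For the lower bound, the 3 vertices {1, 2, 7} are pairwise adjacent, and any tree decomposition puts a clique entirely inside one bag — forcing width ≥ 2. The upper and lower bounds meet at 2, so that is the treewidth.

Treewidth 2.
One optimal decomposition is:
Bags: B1 = {5, 6, 7}  B2 = {3, 5, 7}  B3 = {2, 6, 7}  B4 = {4, 5, 6}  B5 = {3, 5, 8}  B6 = {1, 2, 7}
Tree: B1–B2, B1–B3, B1–B4, B2–B5, B3–B6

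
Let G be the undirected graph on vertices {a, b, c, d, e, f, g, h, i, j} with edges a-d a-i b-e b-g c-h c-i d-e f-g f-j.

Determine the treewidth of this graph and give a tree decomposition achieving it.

Each bag holds 2 vertices, so the decomposition has width 1, which upper-bounds the treewidth. G has an edge, so its treewidth is at least 1. Combining the bounds, tw(G) = 1.

Treewidth 1.
One optimal decomposition is:
Bags: B1 = {c, h}  B2 = {c, i}  B3 = {a, i}  B4 = {a, d}  B5 = {d, e}  B6 = {b, e}  B7 = {b, g}  B8 = {f, g}  B9 = {f, j}
Tree: B1–B2, B2–B3, B3–B4, B4–B5, B5–B6, B6–B7, B7–B8, B8–B9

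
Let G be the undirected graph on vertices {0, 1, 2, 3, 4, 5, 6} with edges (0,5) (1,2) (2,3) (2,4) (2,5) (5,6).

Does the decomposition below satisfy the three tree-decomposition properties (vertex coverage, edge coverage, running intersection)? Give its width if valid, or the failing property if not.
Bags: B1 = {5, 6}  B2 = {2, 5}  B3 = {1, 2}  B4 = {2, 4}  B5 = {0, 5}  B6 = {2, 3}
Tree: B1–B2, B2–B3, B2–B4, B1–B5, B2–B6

Vertex coverage: the bags together contain {0, 1, 2, 3, 4, 5, 6}, the full vertex set. Edge coverage: each edge of G has both endpoints in at least one bag. Running intersection: for every vertex, the bags containing it form a connected subtree. All three properties hold, so this is a valid tree decomposition of width max|bag| − 1 = 1, and hence tw(G) ≤ 1.

Yes; width 1.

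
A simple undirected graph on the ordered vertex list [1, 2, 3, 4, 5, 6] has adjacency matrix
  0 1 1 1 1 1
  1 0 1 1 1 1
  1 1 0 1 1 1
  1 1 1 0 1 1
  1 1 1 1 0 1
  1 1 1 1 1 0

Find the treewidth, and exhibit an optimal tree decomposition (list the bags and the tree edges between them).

With just one bag of size 6, the width is 6 − 1 = 5, so tw(G) ≤ 5. For the lower bound, the 6 vertices {1, 2, 3, 4, 5, 6} are pairwise adjacent, and any tree decomposition puts a clique entirely inside one bag — forcing width ≥ 5. Hence tw(G) = 5 exactly.

Treewidth 5.
Bags: B1 = {1, 2, 3, 4, 5, 6}
Tree: (single bag)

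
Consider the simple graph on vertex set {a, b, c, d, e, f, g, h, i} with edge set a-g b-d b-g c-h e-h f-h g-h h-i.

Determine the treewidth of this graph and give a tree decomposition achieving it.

The largest bag has 2 vertices, giving width 1; this decomposition certifies tw(G) ≤ 1. G has an edge, so its treewidth is at least 1. Combining the bounds, tw(G) = 1.

Treewidth 1.
One optimal decomposition is:
Bags: B1 = {f, h}  B2 = {g, h}  B3 = {c, h}  B4 = {b, g}  B5 = {b, d}  B6 = {e, h}  B7 = {h, i}  B8 = {a, g}
Tree: B1–B2, B1–B3, B2–B4, B4–B5, B2–B6, B2–B7, B4–B8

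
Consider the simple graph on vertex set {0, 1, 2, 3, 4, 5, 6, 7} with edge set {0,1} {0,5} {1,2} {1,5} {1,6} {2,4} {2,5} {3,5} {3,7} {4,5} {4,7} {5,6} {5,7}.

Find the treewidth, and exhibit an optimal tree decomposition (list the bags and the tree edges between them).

The largest bag has 3 vertices, giving width 2; this decomposition certifies tw(G) ≤ 2. Conversely, {0, 1, 5} is a clique of size 3, and the vertices of any clique must share a bag in every tree decomposition; so some bag has ≥ 3 vertices and tw(G) ≥ 2. The upper and lower bounds meet at 2, so that is the treewidth.

Treewidth 2.
One such decomposition:
Bags: B1 = {1, 2, 5}  B2 = {1, 5, 6}  B3 = {2, 4, 5}  B4 = {4, 5, 7}  B5 = {0, 1, 5}  B6 = {3, 5, 7}
Tree: B1–B2, B1–B3, B3–B4, B1–B5, B4–B6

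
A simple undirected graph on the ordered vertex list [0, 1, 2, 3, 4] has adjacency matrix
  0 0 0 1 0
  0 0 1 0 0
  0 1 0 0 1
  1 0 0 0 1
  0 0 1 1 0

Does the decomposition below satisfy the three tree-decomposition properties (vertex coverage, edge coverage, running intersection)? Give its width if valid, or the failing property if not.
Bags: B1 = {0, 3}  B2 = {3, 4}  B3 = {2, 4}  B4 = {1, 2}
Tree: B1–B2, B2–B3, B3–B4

Vertex coverage: the bags together contain {0, 1, 2, 3, 4}, the full vertex set. Edge coverage: each edge of G has both endpoints in at least one bag. Running intersection: for every vertex, the bags containing it form a connected subtree. All three properties hold, so this is a valid tree decomposition of width max|bag| − 1 = 1, and hence tw(G) ≤ 1.

Yes; width 1.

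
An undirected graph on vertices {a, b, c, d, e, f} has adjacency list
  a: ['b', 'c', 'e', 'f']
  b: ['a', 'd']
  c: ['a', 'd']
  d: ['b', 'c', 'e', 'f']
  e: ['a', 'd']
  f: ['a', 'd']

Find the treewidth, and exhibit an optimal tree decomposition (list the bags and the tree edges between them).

Treewidth 2.
One optimal decomposition is:
Bags: B1 = {a, b, d}  B2 = {a, c, d}  B3 = {a, d, f}  B4 = {a, d, e}
Tree: B1–B2, B2–B3, B3–B4

The largest bag has 3 vertices, giving width 2; this decomposition certifies tw(G) ≤ 2. Since b–d–c–a–b is a cycle in G, G is not acyclic. Forests are exactly the graphs of treewidth ≤ 1, so tw(G) ≥ 2. Combining the bounds, tw(G) = 2.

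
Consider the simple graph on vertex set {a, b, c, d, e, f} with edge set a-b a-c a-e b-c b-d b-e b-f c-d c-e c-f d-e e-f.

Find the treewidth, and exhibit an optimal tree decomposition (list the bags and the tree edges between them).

Treewidth 3.
One optimal decomposition is:
Bags: B1 = {b, c, d, e}  B2 = {b, c, e, f}  B3 = {a, b, c, e}
Tree: B1–B2, B1–B3

Every bag has size at most 4, so the width is 4 − 1 = 3 and tw(G) ≤ 3. For the lower bound, the 4 vertices {b, c, d, e} are pairwise adjacent, and any tree decomposition puts a clique entirely inside one bag — forcing width ≥ 3. Combining the bounds, tw(G) = 3.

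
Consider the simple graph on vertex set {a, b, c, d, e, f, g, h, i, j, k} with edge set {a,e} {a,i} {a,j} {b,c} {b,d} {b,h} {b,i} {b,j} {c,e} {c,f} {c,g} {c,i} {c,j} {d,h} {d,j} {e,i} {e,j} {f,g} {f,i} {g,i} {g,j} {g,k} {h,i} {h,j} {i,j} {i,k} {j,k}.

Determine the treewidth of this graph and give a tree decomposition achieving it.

Every bag has size at most 4, so the width is 4 − 1 = 3 and tw(G) ≤ 3. Conversely, {b, d, h, j} is a clique of size 4, and the vertices of any clique must share a bag in every tree decomposition; so some bag has ≥ 4 vertices and tw(G) ≥ 3. Combining the bounds, tw(G) = 3.

Treewidth 3.
One optimal decomposition is:
Bags: B1 = {c, g, i, j}  B2 = {g, i, j, k}  B3 = {b, c, i, j}  B4 = {c, e, i, j}  B5 = {b, h, i, j}  B6 = {a, e, i, j}  B7 = {c, f, g, i}  B8 = {b, d, h, j}
Tree: B1–B2, B1–B3, B3–B4, B3–B5, B4–B6, B1–B7, B5–B8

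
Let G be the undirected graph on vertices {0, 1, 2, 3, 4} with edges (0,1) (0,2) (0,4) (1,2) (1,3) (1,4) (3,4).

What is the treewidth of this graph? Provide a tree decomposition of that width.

Each bag holds 3 vertices, so the decomposition has width 2, which upper-bounds the treewidth. Conversely, {0, 1, 2} is a clique of size 3, and the vertices of any clique must share a bag in every tree decomposition; so some bag has ≥ 3 vertices and tw(G) ≥ 2. Combining the bounds, tw(G) = 2.

Treewidth 2.
One optimal decomposition is:
Bags: B1 = {0, 1, 4}  B2 = {0, 1, 2}  B3 = {1, 3, 4}
Tree: B1–B2, B1–B3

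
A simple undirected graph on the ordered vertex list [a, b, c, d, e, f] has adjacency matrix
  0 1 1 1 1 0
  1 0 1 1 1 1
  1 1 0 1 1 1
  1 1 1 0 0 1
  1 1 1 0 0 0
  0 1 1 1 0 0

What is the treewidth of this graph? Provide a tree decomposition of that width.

Each bag holds 4 vertices, so the decomposition has width 3, which upper-bounds the treewidth. Conversely, {b, c, d, f} is a clique of size 4, and the vertices of any clique must share a bag in every tree decomposition; so some bag has ≥ 4 vertices and tw(G) ≥ 3. The upper and lower bounds meet at 3, so that is the treewidth.

Treewidth 3.
One optimal decomposition is:
Bags: B1 = {a, b, c, d}  B2 = {b, c, d, f}  B3 = {a, b, c, e}
Tree: B1–B2, B1–B3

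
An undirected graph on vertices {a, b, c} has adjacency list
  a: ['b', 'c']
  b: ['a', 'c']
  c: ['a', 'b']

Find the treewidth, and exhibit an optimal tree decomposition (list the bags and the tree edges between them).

Treewidth 2.
Bags: B1 = {a, b, c}
Tree: (single bag)

A single bag containing all 3 vertices is trivially a valid decomposition of width 2. Conversely, {a, b, c} is a clique of size 3, and the vertices of any clique must share a bag in every tree decomposition; so some bag has ≥ 3 vertices and tw(G) ≥ 2. Hence tw(G) = 2 exactly.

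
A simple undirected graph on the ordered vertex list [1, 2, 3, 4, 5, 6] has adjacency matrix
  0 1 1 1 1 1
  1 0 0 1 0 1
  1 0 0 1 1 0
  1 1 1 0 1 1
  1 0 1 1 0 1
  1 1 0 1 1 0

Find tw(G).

A width-3 tree decomposition is:
Bags: B1 = {1, 4, 5, 6}  B2 = {1, 3, 4, 5}  B3 = {1, 2, 4, 6}
Tree: B1–B2, B1–B3
The largest bag has 4 vertices, giving width 3; this decomposition certifies tw(G) ≤ 3. On the other hand G contains the 4-clique {1, 2, 4, 6}. A clique must lie in a single bag of any decomposition, so no decomposition can have width below 3. Therefore the treewidth is 3.

3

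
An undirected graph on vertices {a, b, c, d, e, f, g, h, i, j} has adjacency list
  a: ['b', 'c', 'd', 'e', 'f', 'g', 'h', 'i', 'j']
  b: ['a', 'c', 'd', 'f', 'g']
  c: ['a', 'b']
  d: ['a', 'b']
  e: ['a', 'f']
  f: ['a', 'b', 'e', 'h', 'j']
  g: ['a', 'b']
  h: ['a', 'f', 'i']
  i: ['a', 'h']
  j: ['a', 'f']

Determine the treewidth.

A width-2 tree decomposition is:
Bags: B1 = {a, e, f}  B2 = {a, b, f}  B3 = {a, f, h}  B4 = {a, b, g}  B5 = {a, h, i}  B6 = {a, b, d}  B7 = {a, f, j}  B8 = {a, b, c}
Tree: B1–B2, B2–B3, B2–B4, B3–B5, B4–B6, B2–B7, B4–B8
Every bag has size at most 3, so the width is 3 − 1 = 2 and tw(G) ≤ 2. On the other hand G contains the 3-clique {a, b, d}. A clique must lie in a single bag of any decomposition, so no decomposition can have width below 2. Hence tw(G) = 2 exactly.

2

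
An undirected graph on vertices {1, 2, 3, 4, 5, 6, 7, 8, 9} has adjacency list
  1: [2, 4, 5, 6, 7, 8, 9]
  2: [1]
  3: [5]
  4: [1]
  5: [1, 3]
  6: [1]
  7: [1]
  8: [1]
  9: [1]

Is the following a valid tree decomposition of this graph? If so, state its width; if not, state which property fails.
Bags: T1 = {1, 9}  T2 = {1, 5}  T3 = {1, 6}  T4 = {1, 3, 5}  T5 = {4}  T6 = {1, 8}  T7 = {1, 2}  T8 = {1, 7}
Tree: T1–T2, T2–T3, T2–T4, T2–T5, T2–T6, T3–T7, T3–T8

No — edge (1,4) lies in no bag.

A tree decomposition must satisfy three properties: every vertex lies in some bag; for every edge, both endpoints lie together in some bag; and for every vertex, the bags containing it form a connected subtree. Here edge (1,4) lies in no bag, so the decomposition is invalid.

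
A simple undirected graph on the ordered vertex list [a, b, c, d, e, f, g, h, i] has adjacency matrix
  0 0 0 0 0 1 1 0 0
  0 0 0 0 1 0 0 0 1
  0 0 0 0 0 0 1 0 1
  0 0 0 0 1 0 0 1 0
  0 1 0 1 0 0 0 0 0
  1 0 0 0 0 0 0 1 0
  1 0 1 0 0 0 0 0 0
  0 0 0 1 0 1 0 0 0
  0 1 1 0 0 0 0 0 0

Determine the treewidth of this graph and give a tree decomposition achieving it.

Treewidth 2.
One such decomposition:
Bags: B1 = {d, e, h}  B2 = {e, f, h}  B3 = {a, e, f}  B4 = {a, e, g}  B5 = {c, e, g}  B6 = {c, e, i}  B7 = {b, e, i}
Tree: B1–B2, B2–B3, B3–B4, B4–B5, B5–B6, B6–B7

The largest bag has 3 vertices, giving width 2; this decomposition certifies tw(G) ≤ 2. Since e–d–h–f–a–g–c–i–b–e is a cycle in G, G is not acyclic. Forests are exactly the graphs of treewidth ≤ 1, so tw(G) ≥ 2. The upper and lower bounds meet at 2, so that is the treewidth.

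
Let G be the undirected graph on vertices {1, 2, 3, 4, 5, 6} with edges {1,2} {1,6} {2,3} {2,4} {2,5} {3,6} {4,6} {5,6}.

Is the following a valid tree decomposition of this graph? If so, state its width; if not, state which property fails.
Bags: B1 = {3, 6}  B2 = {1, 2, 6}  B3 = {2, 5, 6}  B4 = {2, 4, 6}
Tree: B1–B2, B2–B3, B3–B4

A tree decomposition must satisfy three properties: every vertex lies in some bag; for every edge, both endpoints lie together in some bag; and for every vertex, the bags containing it form a connected subtree. Here edge (2,3) lies in no bag, so the decomposition is invalid.

No — edge (2,3) lies in no bag.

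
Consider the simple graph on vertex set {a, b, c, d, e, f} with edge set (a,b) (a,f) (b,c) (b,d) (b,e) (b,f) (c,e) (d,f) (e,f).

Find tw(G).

2

A width-2 tree decomposition is:
Bags: B1 = {b, d, f}  B2 = {b, e, f}  B3 = {a, b, f}  B4 = {b, c, e}
Tree: B1–B2, B1–B3, B2–B4
Every bag has size at most 3, so the width is 3 − 1 = 2 and tw(G) ≤ 2. On the other hand G contains the 3-clique {b, c, e}. A clique must lie in a single bag of any decomposition, so no decomposition can have width below 2. The upper and lower bounds meet at 2, so that is the treewidth.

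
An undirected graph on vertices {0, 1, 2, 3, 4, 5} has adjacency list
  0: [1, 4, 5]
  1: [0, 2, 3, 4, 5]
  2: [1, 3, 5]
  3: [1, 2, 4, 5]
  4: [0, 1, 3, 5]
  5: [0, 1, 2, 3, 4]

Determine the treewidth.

3

A width-3 tree decomposition is:
Bags: B1 = {0, 1, 4, 5}  B2 = {1, 3, 4, 5}  B3 = {1, 2, 3, 5}
Tree: B1–B2, B2–B3
Every bag has size at most 4, so the width is 4 − 1 = 3 and tw(G) ≤ 3. On the other hand G contains the 4-clique {0, 1, 4, 5}. A clique must lie in a single bag of any decomposition, so no decomposition can have width below 3. Combining the bounds, tw(G) = 3.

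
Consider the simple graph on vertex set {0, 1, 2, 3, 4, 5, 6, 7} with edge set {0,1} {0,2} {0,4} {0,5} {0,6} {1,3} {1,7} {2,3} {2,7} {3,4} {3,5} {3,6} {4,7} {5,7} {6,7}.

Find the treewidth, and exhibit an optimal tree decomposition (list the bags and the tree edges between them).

The largest bag has 4 vertices, giving width 3; this decomposition certifies tw(G) ≤ 3. For the lower bound: the 4 vertex sets {1,3}, {0,2}, {7}, {5} are disjoint, each induces a connected subgraph, and every pair is joined by at least one edge of G. Contracting each set to a single vertex therefore yields K_{4} as a minor, and since treewidth is minor-monotone, tw(G) ≥ tw(K_{4}) = 3. The upper and lower bounds meet at 3, so that is the treewidth.

Treewidth 3.
One such decomposition:
Bags: B1 = {0, 1, 3, 7}  B2 = {0, 2, 3, 7}  B3 = {0, 3, 5, 7}  B4 = {0, 3, 6, 7}  B5 = {0, 3, 4, 7}
Tree: B1–B2, B2–B3, B3–B4, B4–B5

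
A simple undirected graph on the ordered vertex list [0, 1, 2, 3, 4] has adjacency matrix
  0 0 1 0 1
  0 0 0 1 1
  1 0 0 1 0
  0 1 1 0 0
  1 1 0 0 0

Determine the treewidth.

2

A width-2 tree decomposition is:
Bags: B1 = {1, 2, 3}  B2 = {0, 1, 2}  B3 = {0, 1, 4}
Tree: B1–B2, B2–B3
Each bag holds 3 vertices, so the decomposition has width 2, which upper-bounds the treewidth. For the lower bound, G contains the cycle 1–3–2–0–4–1, so G is not a forest; only forests have treewidth ≤ 1, hence tw(G) ≥ 2. Hence tw(G) = 2 exactly.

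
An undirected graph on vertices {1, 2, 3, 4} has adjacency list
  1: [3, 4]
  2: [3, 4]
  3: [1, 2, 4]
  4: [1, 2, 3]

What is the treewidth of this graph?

2

A width-2 tree decomposition is:
Bags: B1 = {1, 3, 4}  B2 = {2, 3, 4}
Tree: B1–B2
Each bag holds 3 vertices, so the decomposition has width 2, which upper-bounds the treewidth. On the other hand G contains the 3-clique {1, 3, 4}. A clique must lie in a single bag of any decomposition, so no decomposition can have width below 2. Combining the bounds, tw(G) = 2.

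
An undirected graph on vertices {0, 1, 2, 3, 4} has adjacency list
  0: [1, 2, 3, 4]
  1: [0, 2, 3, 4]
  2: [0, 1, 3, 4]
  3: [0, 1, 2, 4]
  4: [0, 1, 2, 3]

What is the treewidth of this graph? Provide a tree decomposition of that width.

A single bag containing all 5 vertices is trivially a valid decomposition of width 4. For the lower bound, the 5 vertices {0, 1, 2, 3, 4} are pairwise adjacent, and any tree decomposition puts a clique entirely inside one bag — forcing width ≥ 4. Hence tw(G) = 4 exactly.

Treewidth 4.
One optimal decomposition is:
Bags: B1 = {0, 1, 2, 3, 4}
Tree: (single bag)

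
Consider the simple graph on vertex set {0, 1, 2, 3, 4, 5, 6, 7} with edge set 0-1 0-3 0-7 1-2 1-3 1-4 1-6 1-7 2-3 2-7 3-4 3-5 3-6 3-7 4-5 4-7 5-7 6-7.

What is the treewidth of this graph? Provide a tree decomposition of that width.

Each bag holds 4 vertices, so the decomposition has width 3, which upper-bounds the treewidth. Conversely, {0, 1, 3, 7} is a clique of size 4, and the vertices of any clique must share a bag in every tree decomposition; so some bag has ≥ 4 vertices and tw(G) ≥ 3. The upper and lower bounds meet at 3, so that is the treewidth.

Treewidth 3.
One optimal decomposition is:
Bags: B1 = {1, 3, 4, 7}  B2 = {1, 3, 6, 7}  B3 = {0, 1, 3, 7}  B4 = {3, 4, 5, 7}  B5 = {1, 2, 3, 7}
Tree: B1–B2, B1–B3, B1–B4, B2–B5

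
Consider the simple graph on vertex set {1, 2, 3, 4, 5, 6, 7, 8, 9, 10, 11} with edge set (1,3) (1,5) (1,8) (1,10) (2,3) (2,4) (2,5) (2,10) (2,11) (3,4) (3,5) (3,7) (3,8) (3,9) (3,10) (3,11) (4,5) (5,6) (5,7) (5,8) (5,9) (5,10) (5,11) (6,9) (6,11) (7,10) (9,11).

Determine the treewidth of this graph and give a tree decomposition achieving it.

Each bag holds 4 vertices, so the decomposition has width 3, which upper-bounds the treewidth. For the lower bound, the 4 vertices {1, 3, 5, 8} are pairwise adjacent, and any tree decomposition puts a clique entirely inside one bag — forcing width ≥ 3. Combining the bounds, tw(G) = 3.

Treewidth 3.
One optimal decomposition is:
Bags: B1 = {2, 3, 5, 10}  B2 = {1, 3, 5, 10}  B3 = {2, 3, 5, 11}  B4 = {3, 5, 7, 10}  B5 = {1, 3, 5, 8}  B6 = {3, 5, 9, 11}  B7 = {5, 6, 9, 11}  B8 = {2, 3, 4, 5}
Tree: B1–B2, B1–B3, B1–B4, B2–B5, B3–B6, B6–B7, B1–B8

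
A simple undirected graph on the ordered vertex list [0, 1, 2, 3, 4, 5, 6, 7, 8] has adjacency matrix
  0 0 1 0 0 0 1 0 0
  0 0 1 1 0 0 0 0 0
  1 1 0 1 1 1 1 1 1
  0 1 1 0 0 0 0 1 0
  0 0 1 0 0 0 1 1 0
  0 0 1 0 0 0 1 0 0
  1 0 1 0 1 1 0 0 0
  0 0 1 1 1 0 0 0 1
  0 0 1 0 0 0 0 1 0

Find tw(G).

2

A width-2 tree decomposition is:
Bags: B1 = {2, 4, 6}  B2 = {2, 5, 6}  B3 = {2, 4, 7}  B4 = {2, 7, 8}  B5 = {0, 2, 6}  B6 = {2, 3, 7}  B7 = {1, 2, 3}
Tree: B1–B2, B1–B3, B3–B4, B1–B5, B4–B6, B6–B7
Every bag has size at most 3, so the width is 3 − 1 = 2 and tw(G) ≤ 2. Conversely, {1, 2, 3} is a clique of size 3, and the vertices of any clique must share a bag in every tree decomposition; so some bag has ≥ 3 vertices and tw(G) ≥ 2. The upper and lower bounds meet at 2, so that is the treewidth.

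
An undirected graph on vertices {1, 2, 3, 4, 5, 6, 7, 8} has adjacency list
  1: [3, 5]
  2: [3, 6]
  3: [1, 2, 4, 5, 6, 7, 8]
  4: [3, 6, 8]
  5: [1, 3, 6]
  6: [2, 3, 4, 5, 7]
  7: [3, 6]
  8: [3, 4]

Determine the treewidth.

A width-2 tree decomposition is:
Bags: B1 = {3, 5, 6}  B2 = {3, 6, 7}  B3 = {3, 4, 6}  B4 = {3, 4, 8}  B5 = {1, 3, 5}  B6 = {2, 3, 6}
Tree: B1–B2, B2–B3, B3–B4, B1–B5, B1–B6
Each bag holds 3 vertices, so the decomposition has width 2, which upper-bounds the treewidth. On the other hand G contains the 3-clique {3, 4, 8}. A clique must lie in a single bag of any decomposition, so no decomposition can have width below 2. Combining the bounds, tw(G) = 2.

2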